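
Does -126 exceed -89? No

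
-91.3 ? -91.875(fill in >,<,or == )>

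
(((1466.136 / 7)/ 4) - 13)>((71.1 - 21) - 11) True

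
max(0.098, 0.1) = 0.1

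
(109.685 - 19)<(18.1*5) False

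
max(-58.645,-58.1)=-58.1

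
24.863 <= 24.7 False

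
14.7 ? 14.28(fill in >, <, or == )>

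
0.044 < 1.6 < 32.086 True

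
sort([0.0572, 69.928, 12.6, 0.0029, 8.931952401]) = [0.0029, 0.0572, 8.931952401, 12.6, 69.928]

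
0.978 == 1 False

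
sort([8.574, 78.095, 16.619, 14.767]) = [8.574, 14.767, 16.619, 78.095]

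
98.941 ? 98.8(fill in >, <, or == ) >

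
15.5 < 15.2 False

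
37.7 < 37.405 False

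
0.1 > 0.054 True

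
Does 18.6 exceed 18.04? Yes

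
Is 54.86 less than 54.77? No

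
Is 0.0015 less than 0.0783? Yes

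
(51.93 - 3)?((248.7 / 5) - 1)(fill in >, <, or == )>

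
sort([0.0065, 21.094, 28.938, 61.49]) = [0.0065, 21.094, 28.938, 61.49]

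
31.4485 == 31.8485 False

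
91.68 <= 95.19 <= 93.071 False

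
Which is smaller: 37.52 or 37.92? 37.52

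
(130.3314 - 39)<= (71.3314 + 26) True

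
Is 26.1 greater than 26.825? No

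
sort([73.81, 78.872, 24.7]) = [24.7, 73.81, 78.872]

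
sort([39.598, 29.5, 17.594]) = [17.594, 29.5, 39.598]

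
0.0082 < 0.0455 True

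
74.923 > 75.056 False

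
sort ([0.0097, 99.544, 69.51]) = [0.0097, 69.51, 99.544]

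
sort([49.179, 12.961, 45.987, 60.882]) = [12.961, 45.987, 49.179, 60.882]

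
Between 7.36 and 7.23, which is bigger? 7.36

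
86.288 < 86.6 True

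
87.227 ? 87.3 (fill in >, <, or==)<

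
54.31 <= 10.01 False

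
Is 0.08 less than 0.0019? No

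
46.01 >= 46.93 False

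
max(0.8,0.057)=0.8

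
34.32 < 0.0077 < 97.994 False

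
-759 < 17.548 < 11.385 False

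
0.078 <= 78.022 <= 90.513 True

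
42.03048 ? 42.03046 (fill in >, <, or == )>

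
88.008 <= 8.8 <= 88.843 False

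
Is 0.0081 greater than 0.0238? No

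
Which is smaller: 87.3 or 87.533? 87.3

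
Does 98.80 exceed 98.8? No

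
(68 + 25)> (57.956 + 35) True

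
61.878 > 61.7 True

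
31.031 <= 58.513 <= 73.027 True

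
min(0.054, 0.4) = 0.054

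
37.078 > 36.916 True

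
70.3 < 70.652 True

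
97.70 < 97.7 False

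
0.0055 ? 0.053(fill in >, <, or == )<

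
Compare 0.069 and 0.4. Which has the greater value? 0.4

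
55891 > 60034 False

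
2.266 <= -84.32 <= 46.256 False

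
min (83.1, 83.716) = 83.1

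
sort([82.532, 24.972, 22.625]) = [22.625, 24.972, 82.532]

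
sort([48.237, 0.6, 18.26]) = [0.6, 18.26, 48.237]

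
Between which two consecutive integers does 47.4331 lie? 47 and 48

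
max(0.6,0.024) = 0.6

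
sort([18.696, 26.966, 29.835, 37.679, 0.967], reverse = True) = [37.679, 29.835, 26.966, 18.696, 0.967]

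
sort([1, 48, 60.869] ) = [1, 48, 60.869]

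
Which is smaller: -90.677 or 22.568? -90.677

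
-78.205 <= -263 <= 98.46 False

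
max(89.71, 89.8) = 89.8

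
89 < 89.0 False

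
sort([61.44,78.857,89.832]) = [61.44,78.857,89.832]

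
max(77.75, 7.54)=77.75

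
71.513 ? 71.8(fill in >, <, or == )<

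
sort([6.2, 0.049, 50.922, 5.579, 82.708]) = [0.049, 5.579, 6.2, 50.922, 82.708]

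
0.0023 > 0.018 False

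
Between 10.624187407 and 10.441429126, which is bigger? 10.624187407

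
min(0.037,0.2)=0.037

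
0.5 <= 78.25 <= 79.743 True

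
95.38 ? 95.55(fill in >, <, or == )<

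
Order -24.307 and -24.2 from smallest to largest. -24.307, -24.2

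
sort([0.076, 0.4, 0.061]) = [0.061, 0.076, 0.4]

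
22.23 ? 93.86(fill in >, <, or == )<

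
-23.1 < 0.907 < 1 True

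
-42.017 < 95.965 True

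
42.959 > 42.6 True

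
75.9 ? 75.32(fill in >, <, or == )>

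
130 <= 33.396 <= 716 False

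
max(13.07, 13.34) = 13.34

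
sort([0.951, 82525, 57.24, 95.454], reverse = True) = [82525, 95.454, 57.24, 0.951]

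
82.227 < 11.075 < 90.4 False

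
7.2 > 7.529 False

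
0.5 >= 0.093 True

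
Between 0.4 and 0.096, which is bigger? 0.4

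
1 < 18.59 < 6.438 False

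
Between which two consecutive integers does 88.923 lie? 88 and 89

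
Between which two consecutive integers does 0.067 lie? 0 and 1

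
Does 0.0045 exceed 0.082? No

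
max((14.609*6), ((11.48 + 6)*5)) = 87.654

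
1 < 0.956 False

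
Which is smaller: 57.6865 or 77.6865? 57.6865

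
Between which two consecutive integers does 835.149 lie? 835 and 836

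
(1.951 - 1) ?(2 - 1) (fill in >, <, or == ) <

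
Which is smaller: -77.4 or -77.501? -77.501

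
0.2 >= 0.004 True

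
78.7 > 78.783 False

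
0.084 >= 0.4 False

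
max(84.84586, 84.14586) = 84.84586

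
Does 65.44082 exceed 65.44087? No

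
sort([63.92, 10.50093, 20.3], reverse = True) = [63.92, 20.3, 10.50093]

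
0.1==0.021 False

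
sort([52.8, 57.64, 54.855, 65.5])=[52.8, 54.855, 57.64, 65.5]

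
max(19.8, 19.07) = 19.8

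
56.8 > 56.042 True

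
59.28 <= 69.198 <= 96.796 True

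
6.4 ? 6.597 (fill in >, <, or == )<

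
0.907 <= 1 True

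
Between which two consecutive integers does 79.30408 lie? 79 and 80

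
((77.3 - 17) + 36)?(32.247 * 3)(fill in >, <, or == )<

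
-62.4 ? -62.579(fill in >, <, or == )>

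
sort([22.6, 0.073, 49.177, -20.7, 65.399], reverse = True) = [65.399, 49.177, 22.6, 0.073, -20.7]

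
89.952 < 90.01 True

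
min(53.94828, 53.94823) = 53.94823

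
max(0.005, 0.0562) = 0.0562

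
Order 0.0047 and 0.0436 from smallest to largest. 0.0047, 0.0436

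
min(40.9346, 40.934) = 40.934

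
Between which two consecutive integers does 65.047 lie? 65 and 66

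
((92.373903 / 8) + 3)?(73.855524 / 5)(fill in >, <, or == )<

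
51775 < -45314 False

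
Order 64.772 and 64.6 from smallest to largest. 64.6, 64.772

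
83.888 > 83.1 True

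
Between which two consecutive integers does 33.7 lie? 33 and 34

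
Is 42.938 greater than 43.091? No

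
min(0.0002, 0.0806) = 0.0002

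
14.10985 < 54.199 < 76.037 True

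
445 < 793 True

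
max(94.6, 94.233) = 94.6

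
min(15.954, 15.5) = 15.5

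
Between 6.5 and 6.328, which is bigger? 6.5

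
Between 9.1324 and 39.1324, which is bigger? 39.1324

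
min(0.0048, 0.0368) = 0.0048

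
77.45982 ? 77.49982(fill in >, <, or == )<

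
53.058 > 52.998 True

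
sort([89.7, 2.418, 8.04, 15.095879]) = [2.418, 8.04, 15.095879, 89.7]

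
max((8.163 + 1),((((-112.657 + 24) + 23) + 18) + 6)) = 9.163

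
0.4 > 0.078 True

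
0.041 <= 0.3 True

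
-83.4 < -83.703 False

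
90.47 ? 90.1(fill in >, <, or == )>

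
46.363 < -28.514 False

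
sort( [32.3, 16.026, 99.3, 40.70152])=[16.026, 32.3, 40.70152, 99.3]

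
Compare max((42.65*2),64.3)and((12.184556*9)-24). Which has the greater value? ((12.184556*9)-24)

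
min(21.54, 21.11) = 21.11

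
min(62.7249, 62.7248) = 62.7248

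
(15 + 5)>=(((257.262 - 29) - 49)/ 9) True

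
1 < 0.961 False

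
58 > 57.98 True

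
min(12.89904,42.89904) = 12.89904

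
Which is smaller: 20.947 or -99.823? -99.823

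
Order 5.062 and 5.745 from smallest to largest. 5.062, 5.745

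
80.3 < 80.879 True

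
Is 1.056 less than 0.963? No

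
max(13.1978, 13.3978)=13.3978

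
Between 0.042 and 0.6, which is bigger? 0.6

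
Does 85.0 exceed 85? No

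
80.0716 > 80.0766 False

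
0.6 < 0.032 False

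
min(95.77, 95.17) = 95.17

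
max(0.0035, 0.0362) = 0.0362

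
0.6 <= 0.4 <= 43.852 False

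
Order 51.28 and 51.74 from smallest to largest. 51.28, 51.74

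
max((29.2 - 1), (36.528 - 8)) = 28.528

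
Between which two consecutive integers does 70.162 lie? 70 and 71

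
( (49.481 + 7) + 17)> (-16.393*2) True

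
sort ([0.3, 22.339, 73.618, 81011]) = [0.3, 22.339, 73.618, 81011]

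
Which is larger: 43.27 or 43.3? 43.3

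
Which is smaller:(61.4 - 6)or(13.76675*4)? (13.76675*4)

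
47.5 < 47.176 False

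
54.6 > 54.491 True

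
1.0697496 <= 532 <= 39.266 False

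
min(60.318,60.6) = 60.318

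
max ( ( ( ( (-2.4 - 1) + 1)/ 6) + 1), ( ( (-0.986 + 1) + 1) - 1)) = 0.6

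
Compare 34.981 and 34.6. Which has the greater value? 34.981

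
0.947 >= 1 False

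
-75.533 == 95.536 False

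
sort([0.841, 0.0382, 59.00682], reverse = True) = [59.00682, 0.841, 0.0382]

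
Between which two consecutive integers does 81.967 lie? 81 and 82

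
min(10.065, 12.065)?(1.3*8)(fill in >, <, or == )<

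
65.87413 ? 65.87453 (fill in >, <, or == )<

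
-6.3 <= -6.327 False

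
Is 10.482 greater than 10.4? Yes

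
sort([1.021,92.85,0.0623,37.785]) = [0.0623,1.021,37.785,92.85]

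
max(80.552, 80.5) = 80.552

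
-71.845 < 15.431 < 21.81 True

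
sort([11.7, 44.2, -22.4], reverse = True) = [44.2, 11.7, -22.4]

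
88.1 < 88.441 True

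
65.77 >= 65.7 True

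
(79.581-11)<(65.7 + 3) True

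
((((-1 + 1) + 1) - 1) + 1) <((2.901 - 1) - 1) False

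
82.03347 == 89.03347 False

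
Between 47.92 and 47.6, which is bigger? 47.92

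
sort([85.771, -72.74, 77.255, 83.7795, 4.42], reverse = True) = [85.771, 83.7795, 77.255, 4.42, -72.74]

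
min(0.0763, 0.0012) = 0.0012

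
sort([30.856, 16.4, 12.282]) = [12.282, 16.4, 30.856]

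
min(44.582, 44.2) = 44.2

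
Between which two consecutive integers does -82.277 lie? -83 and -82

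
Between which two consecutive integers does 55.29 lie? 55 and 56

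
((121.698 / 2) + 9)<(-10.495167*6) False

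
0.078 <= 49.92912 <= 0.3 False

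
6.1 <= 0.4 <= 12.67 False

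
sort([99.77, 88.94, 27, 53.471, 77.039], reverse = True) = [99.77, 88.94, 77.039, 53.471, 27]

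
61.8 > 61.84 False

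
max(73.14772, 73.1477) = 73.14772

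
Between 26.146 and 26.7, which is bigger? 26.7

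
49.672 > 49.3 True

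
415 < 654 True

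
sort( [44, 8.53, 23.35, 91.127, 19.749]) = [8.53, 19.749, 23.35, 44, 91.127]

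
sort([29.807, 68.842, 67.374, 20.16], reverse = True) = [68.842, 67.374, 29.807, 20.16]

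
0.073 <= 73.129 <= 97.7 True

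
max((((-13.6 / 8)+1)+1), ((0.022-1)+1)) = 0.3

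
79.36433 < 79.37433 True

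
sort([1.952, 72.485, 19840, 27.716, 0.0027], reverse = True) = [19840, 72.485, 27.716, 1.952, 0.0027]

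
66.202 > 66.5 False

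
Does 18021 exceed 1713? Yes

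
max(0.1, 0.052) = 0.1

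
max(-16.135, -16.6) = -16.135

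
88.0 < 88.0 False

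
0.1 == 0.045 False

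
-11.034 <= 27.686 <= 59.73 True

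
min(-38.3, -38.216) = -38.3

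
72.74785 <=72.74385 False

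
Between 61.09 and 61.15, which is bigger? 61.15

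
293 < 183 False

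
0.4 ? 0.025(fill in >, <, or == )>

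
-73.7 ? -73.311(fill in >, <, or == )<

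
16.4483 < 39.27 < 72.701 True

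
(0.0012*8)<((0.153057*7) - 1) True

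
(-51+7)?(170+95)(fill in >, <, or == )<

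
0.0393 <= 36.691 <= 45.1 True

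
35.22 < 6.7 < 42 False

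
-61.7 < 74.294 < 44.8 False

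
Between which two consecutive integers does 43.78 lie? 43 and 44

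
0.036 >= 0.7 False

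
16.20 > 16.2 False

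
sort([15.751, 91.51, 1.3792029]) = [1.3792029, 15.751, 91.51]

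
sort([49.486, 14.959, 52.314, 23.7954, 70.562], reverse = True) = [70.562, 52.314, 49.486, 23.7954, 14.959]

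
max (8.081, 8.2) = 8.2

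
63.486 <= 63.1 False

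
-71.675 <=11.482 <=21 True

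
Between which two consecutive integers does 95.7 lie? 95 and 96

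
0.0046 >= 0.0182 False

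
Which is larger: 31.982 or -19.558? 31.982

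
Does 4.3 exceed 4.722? No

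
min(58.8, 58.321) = 58.321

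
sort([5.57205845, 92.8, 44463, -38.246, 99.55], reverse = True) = [44463, 99.55, 92.8, 5.57205845, -38.246]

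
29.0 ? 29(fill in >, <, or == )==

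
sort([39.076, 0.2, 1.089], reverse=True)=[39.076, 1.089, 0.2]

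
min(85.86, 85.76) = 85.76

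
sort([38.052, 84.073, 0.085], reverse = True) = [84.073, 38.052, 0.085]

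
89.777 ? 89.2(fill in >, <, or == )>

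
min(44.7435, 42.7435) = 42.7435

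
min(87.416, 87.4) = 87.4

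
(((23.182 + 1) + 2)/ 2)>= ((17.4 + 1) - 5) False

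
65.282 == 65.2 False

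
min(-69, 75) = -69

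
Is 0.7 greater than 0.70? No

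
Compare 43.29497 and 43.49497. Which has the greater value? 43.49497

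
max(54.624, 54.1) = 54.624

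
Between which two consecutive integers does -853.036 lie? -854 and -853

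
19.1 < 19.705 True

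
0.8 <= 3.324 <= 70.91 True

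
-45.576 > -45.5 False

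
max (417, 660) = 660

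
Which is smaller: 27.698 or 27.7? 27.698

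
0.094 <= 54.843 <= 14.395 False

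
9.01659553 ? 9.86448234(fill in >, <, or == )<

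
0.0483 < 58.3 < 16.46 False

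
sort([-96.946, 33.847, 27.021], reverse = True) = [33.847, 27.021, -96.946]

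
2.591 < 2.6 True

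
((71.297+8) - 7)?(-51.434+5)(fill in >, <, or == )>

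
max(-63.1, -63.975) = -63.1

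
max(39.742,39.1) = 39.742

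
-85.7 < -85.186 True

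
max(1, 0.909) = 1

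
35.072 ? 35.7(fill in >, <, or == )<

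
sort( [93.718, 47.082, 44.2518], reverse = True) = [93.718, 47.082, 44.2518]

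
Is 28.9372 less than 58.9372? Yes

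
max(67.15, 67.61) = 67.61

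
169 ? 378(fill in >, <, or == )<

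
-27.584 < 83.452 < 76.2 False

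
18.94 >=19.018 False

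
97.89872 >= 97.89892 False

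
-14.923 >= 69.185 False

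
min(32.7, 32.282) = 32.282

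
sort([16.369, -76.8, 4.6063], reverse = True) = [16.369, 4.6063, -76.8]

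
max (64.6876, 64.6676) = 64.6876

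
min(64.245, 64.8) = 64.245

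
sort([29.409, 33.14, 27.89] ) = [27.89, 29.409, 33.14]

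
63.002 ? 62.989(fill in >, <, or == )>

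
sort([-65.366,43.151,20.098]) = [-65.366,20.098,43.151]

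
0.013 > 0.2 False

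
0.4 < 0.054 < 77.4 False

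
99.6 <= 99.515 False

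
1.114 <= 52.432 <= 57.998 True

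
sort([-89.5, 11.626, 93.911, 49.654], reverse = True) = [93.911, 49.654, 11.626, -89.5]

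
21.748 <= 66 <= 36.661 False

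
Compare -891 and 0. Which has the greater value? 0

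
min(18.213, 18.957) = 18.213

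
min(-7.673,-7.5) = -7.673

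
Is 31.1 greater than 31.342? No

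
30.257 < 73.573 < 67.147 False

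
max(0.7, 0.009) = 0.7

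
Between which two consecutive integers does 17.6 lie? 17 and 18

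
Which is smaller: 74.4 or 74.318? 74.318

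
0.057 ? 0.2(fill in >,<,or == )<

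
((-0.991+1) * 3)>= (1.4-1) False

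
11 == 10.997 False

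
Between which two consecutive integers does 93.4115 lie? 93 and 94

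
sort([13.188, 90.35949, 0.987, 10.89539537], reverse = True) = [90.35949, 13.188, 10.89539537, 0.987]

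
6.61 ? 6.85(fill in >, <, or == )<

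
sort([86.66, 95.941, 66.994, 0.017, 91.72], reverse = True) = [95.941, 91.72, 86.66, 66.994, 0.017]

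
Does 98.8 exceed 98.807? No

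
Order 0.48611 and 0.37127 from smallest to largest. 0.37127, 0.48611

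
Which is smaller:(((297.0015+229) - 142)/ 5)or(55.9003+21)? (((297.0015+229) - 142)/ 5)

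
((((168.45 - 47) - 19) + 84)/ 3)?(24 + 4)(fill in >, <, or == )>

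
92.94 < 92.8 False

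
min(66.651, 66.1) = 66.1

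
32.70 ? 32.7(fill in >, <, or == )==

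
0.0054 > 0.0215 False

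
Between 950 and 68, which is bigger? 950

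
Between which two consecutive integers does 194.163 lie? 194 and 195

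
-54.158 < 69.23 True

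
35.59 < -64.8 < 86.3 False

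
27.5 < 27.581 True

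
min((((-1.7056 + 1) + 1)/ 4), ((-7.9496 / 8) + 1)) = 0.0063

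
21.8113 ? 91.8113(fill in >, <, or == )<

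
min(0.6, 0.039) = 0.039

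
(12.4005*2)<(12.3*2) False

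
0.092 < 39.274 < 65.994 True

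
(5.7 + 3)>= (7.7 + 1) True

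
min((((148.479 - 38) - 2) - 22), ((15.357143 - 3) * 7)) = 86.479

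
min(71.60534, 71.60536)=71.60534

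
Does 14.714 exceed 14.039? Yes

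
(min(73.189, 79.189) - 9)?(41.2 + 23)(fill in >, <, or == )<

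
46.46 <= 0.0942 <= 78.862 False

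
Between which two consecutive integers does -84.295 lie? -85 and -84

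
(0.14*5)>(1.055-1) True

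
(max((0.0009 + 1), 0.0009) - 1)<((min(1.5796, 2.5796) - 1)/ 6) True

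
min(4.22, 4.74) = 4.22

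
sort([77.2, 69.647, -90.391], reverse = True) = [77.2, 69.647, -90.391]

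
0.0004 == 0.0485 False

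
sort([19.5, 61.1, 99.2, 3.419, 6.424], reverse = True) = [99.2, 61.1, 19.5, 6.424, 3.419]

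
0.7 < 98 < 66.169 False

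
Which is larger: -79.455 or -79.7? -79.455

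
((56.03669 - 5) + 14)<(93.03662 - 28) False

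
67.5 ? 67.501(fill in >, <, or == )<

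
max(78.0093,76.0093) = 78.0093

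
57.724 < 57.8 True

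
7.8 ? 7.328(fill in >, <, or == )>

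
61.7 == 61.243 False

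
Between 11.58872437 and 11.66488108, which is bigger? 11.66488108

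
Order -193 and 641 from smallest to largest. -193, 641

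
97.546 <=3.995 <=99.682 False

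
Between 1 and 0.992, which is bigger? 1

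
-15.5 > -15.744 True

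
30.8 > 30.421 True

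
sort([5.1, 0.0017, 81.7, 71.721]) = [0.0017, 5.1, 71.721, 81.7]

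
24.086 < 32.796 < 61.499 True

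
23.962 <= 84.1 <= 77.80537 False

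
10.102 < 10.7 True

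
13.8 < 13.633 False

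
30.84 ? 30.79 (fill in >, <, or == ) >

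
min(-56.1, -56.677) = -56.677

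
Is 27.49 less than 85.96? Yes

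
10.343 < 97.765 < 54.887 False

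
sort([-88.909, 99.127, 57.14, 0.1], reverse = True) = [99.127, 57.14, 0.1, -88.909]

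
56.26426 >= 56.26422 True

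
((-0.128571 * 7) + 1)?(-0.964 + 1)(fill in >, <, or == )>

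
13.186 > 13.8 False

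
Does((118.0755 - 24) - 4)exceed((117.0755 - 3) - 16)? No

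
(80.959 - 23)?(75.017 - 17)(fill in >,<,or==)<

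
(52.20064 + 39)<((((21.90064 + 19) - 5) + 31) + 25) True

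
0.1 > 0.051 True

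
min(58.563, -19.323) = -19.323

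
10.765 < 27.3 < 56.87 True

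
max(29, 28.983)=29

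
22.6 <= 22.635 True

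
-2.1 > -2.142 True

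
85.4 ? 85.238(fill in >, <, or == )>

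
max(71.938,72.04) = 72.04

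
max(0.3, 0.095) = 0.3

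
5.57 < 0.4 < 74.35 False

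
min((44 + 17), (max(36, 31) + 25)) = 61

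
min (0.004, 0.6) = 0.004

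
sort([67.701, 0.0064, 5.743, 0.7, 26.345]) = [0.0064, 0.7, 5.743, 26.345, 67.701]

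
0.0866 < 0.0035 False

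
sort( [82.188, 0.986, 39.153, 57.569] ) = [0.986, 39.153, 57.569, 82.188]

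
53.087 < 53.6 True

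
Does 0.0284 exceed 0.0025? Yes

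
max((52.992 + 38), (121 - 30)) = 91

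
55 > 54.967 True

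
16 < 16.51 True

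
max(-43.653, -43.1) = -43.1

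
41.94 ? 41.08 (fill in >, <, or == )>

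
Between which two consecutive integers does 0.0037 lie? 0 and 1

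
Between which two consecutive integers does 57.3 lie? 57 and 58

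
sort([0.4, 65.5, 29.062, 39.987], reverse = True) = [65.5, 39.987, 29.062, 0.4]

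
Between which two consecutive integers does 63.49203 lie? 63 and 64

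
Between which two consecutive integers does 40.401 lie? 40 and 41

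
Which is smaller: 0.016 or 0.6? 0.016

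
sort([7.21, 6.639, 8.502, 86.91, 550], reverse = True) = [550, 86.91, 8.502, 7.21, 6.639]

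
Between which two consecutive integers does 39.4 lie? 39 and 40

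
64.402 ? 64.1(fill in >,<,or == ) >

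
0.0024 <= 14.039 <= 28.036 True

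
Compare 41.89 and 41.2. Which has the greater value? 41.89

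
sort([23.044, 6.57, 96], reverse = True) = [96, 23.044, 6.57]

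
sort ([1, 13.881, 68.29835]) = [1, 13.881, 68.29835]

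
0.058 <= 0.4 True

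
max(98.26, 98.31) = 98.31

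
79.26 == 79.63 False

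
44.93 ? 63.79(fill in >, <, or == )<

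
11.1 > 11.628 False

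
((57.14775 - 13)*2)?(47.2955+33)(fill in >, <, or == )>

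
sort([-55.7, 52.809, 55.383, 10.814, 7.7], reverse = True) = [55.383, 52.809, 10.814, 7.7, -55.7]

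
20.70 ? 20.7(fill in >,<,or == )==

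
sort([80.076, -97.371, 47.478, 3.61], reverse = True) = [80.076, 47.478, 3.61, -97.371]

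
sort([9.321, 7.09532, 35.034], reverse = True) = [35.034, 9.321, 7.09532]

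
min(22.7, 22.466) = 22.466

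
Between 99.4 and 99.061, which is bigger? 99.4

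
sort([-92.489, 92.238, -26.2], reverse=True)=[92.238, -26.2, -92.489]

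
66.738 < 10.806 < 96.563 False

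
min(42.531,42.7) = 42.531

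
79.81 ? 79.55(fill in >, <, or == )>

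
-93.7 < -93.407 True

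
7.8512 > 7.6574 True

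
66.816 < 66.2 False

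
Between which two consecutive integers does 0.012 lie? 0 and 1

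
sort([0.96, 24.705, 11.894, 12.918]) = [0.96, 11.894, 12.918, 24.705]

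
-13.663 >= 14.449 False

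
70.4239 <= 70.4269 True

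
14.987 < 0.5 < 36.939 False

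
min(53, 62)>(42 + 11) False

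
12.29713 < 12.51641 True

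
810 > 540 True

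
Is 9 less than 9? No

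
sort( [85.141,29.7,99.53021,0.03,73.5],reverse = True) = [99.53021,85.141,73.5,29.7,0.03]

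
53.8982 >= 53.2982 True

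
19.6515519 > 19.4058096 True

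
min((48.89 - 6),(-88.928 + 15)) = -73.928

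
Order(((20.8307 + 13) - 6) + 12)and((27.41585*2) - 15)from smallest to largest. (((20.8307 + 13) - 6) + 12), ((27.41585*2) - 15)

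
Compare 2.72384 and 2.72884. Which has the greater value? 2.72884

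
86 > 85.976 True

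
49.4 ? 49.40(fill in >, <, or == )==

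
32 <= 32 True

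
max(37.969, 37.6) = 37.969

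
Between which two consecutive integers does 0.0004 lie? 0 and 1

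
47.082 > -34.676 True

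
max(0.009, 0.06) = 0.06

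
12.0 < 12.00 False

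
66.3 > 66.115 True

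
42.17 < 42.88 True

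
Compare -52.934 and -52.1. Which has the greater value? -52.1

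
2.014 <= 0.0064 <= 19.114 False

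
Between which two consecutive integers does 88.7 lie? 88 and 89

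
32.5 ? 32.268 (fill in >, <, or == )>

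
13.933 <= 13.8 False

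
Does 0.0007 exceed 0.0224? No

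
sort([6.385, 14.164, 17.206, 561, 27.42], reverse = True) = [561, 27.42, 17.206, 14.164, 6.385]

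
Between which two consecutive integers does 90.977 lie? 90 and 91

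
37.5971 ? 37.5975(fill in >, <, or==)<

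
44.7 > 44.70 False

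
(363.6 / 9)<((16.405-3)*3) False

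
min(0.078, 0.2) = 0.078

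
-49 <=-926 False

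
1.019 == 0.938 False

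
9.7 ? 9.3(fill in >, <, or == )>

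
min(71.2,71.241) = 71.2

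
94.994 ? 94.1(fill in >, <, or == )>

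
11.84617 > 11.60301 True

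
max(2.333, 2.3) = 2.333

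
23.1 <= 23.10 True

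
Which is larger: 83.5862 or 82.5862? 83.5862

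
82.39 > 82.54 False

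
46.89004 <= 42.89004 False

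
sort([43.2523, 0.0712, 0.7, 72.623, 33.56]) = [0.0712, 0.7, 33.56, 43.2523, 72.623]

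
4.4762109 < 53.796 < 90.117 True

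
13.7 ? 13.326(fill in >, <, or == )>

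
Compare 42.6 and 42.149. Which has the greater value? 42.6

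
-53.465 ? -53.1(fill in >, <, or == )<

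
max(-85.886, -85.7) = -85.7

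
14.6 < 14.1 False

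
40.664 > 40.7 False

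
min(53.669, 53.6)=53.6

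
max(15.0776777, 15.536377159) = 15.536377159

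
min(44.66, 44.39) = 44.39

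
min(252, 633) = 252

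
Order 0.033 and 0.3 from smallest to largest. 0.033, 0.3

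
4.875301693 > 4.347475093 True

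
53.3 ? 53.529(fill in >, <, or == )<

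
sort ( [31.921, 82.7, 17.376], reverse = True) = [82.7, 31.921, 17.376]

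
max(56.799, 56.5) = 56.799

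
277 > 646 False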